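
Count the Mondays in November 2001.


November 2001 has 30 days
Anchor: Jan 1, 2001. With p = 2001 - 1 = 2000: (p + p//4 - p//100 + p//400) mod 7 = (2000 + 500 - 20 + 5) mod 7 = 2485 mod 7 = 0 -> Monday (Mon=0 ... Sun=6)
Days before November (Jan-Oct): 304; November 1 index = (0 + 304) mod 7 = 3 -> Thursday
First Monday is November 5
Mondays: 5, 12, 19, 26

4 Mondays


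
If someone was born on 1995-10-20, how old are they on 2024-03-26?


Birth: 1995-10-20
Reference: 2024-03-26
Year difference: 2024 - 1995 = 29
Birthday not yet reached in 2024, subtract 1

28 years old


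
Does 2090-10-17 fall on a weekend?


Anchor: Jan 1, 2090. With p = 2090 - 1 = 2089: (p + p//4 - p//100 + p//400) mod 7 = (2089 + 522 - 20 + 5) mod 7 = 2596 mod 7 = 6 -> Sunday (Mon=0 ... Sun=6)
Day of year: 290; offset = 289
Weekday index = (6 + 289) mod 7 = 1 -> Tuesday
Weekend days: Saturday, Sunday

No


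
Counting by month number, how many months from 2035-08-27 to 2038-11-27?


From August 2035 to November 2038
3 years * 12 = 36 months, plus 3 months = 39

39 months


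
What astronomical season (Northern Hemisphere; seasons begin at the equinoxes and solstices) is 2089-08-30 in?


Date: August 30
Astronomical Summer (approx.; exact equinox/solstice day varies by year): June 21 to September 21
August 30 falls within the Summer window

Summer


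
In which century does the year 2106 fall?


Century = (year - 1) // 100 + 1
= (2106 - 1) // 100 + 1
= 2105 // 100 + 1
= 21 + 1

22nd century


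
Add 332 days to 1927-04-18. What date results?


Start: 1927-04-18, add 332 days
April 1927 has 30 days: 30 - 18 = 12 days to April 30 -> 320 left
May 1927 has 31 days -> 289 left
June 1927 has 30 days -> 259 left
July 1927 has 31 days -> 228 left
August 1927 has 31 days -> 197 left
September 1927 has 30 days -> 167 left
October 1927 has 31 days -> 136 left
November 1927 has 30 days -> 106 left
December 1927 has 31 days -> 75 left
January 1928 has 31 days -> 44 left
February 1928 has 29 days -> 15 left
March 1928: 15 <= 31 -> lands on March 15

Result: 1928-03-15


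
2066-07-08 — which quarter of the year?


Month: July (month 7)
Q1: Jan-Mar, Q2: Apr-Jun, Q3: Jul-Sep, Q4: Oct-Dec

Q3


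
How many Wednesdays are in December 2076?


December 2076 has 31 days
Anchor: Jan 1, 2076. With p = 2076 - 1 = 2075: (p + p//4 - p//100 + p//400) mod 7 = (2075 + 518 - 20 + 5) mod 7 = 2578 mod 7 = 2 -> Wednesday (Mon=0 ... Sun=6)
Days before December (Jan-Nov): 335; December 1 index = (2 + 335) mod 7 = 1 -> Tuesday
First Wednesday is December 2
Wednesdays: 2, 9, 16, 23, 30

5 Wednesdays


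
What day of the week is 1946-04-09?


Date: April 9, 1946
Anchor: Jan 1, 1946. With p = 1946 - 1 = 1945: (p + p//4 - p//100 + p//400) mod 7 = (1945 + 486 - 19 + 4) mod 7 = 2416 mod 7 = 1 -> Tuesday (Mon=0 ... Sun=6)
Days before April (Jan-Mar): 90; offset = 90 + 9 - 1 = 98
Weekday index = (1 + 98) mod 7 = 1

Day of the week: Tuesday


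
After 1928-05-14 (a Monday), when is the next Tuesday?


Current: Monday
Target: Tuesday
Days ahead: 1

Next Tuesday: 1928-05-15


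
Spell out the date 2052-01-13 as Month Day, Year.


ISO 2052-01-13 parses as year=2052, month=01, day=13
Month 1 -> January

January 13, 2052


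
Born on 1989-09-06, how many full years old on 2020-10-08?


Birth: 1989-09-06
Reference: 2020-10-08
Year difference: 2020 - 1989 = 31

31 years old


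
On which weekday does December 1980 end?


December 1980 has 31 days
Anchor: Jan 1, 1980. With p = 1980 - 1 = 1979: (p + p//4 - p//100 + p//400) mod 7 = (1979 + 494 - 19 + 4) mod 7 = 2458 mod 7 = 1 -> Tuesday (Mon=0 ... Sun=6)
Days before December (Jan-Nov): 335; December 1 index = (1 + 335) mod 7 = 0 -> Monday
Last day offset: 31 - 1 = 30 days
Weekday index = (0 + 30) mod 7 = 2

Wednesday, December 31


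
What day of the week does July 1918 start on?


Target: July 1, 1918
Anchor: Jan 1, 1918. With p = 1918 - 1 = 1917: (p + p//4 - p//100 + p//400) mod 7 = (1917 + 479 - 19 + 4) mod 7 = 2381 mod 7 = 1 -> Tuesday (Mon=0 ... Sun=6)
Days before July (Jan-Jun): 181 days
Weekday index = (1 + 181) mod 7 = 0

Monday


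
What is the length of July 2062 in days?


July 2062

31 days


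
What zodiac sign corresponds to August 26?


Date: August 26
Conventional tropical zodiac dates: Virgo from August 23 onward; Libra starts September 23
August 26 falls within the Virgo range

Virgo


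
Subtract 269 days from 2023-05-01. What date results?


Start: 2023-05-01, subtract 269 days
Back 1 day from May 1 reaches April 30, 2023 -> 268 left
April 2023 has 30 days -> back to March 31, 2023 -> 238 left
March 2023 has 31 days -> back to February 28, 2023 -> 207 left
February 2023 has 28 days -> back to January 31, 2023 -> 179 left
January 2023 has 31 days -> back to December 31, 2022 -> 148 left
December 2022 has 31 days -> back to November 30, 2022 -> 117 left
November 2022 has 30 days -> back to October 31, 2022 -> 87 left
October 2022 has 31 days -> back to September 30, 2022 -> 56 left
September 2022 has 30 days -> back to August 31, 2022 -> 26 left
August 2022: 31 - 26 = 5 -> lands on August 5

Result: 2022-08-05


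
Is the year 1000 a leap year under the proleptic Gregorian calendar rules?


Gregorian leap year rule: divisible by 4, but not by 100, unless also by 400.
1000 is divisible by 100 but not 400 -> not a leap year

No


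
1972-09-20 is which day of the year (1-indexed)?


Date: September 20, 1972
Days in months 1 through 8: 244
Plus 20 days in September

Day of year: 264


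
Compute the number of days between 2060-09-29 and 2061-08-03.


From 2060-09-29 to 2061-08-03
2060-09-29: days before September = 31 + 29 + 31 + 30 + 31 + 30 + 31 + 31 = 244 (2060 is a leap year); day of year = 244 + 29 = 273
2061-08-03: days before August = 31 + 28 + 31 + 30 + 31 + 30 + 31 = 212 (2061 is not a leap year); day of year = 212 + 3 = 215
Rest of 2060: 366 - 273 = 93
Total = 93 + 215 = 308

308 days


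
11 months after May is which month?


May is month 5
5 + 11 = 16; wrap: 16 - 12 = 4

April


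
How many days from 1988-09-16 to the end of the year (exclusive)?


Day of year: 260 of 366
Remaining = 366 - 260

106 days


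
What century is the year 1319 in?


Century = (year - 1) // 100 + 1
= (1319 - 1) // 100 + 1
= 1318 // 100 + 1
= 13 + 1

14th century


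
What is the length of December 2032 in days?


December 2032

31 days


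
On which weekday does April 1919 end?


April 1919 has 30 days
Anchor: Jan 1, 1919. With p = 1919 - 1 = 1918: (p + p//4 - p//100 + p//400) mod 7 = (1918 + 479 - 19 + 4) mod 7 = 2382 mod 7 = 2 -> Wednesday (Mon=0 ... Sun=6)
Days before April (Jan-Mar): 90; April 1 index = (2 + 90) mod 7 = 1 -> Tuesday
Last day offset: 30 - 1 = 29 days
Weekday index = (1 + 29) mod 7 = 2

Wednesday, April 30


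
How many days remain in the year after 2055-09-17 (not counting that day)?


Day of year: 260 of 365
Remaining = 365 - 260

105 days


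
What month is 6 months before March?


March is month 3
3 - 6 = -3; wrap: -3 + 12 = 9

September


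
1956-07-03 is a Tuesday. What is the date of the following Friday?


Current: Tuesday
Target: Friday
Days ahead: 3

Next Friday: 1956-07-06


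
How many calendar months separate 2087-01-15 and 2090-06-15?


From January 2087 to June 2090
3 years * 12 = 36 months, plus 5 months = 41

41 months


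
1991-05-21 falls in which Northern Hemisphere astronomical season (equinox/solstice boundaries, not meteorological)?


Date: May 21
Astronomical Spring (approx.; exact equinox/solstice day varies by year): March 20 to June 20
May 21 falls within the Spring window

Spring


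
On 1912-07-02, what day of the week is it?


Date: July 2, 1912
Anchor: Jan 1, 1912. With p = 1912 - 1 = 1911: (p + p//4 - p//100 + p//400) mod 7 = (1911 + 477 - 19 + 4) mod 7 = 2373 mod 7 = 0 -> Monday (Mon=0 ... Sun=6)
Days before July (Jan-Jun): 182; offset = 182 + 2 - 1 = 183
Weekday index = (0 + 183) mod 7 = 1

Day of the week: Tuesday


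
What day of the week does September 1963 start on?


Target: September 1, 1963
Anchor: Jan 1, 1963. With p = 1963 - 1 = 1962: (p + p//4 - p//100 + p//400) mod 7 = (1962 + 490 - 19 + 4) mod 7 = 2437 mod 7 = 1 -> Tuesday (Mon=0 ... Sun=6)
Days before September (Jan-Aug): 243 days
Weekday index = (1 + 243) mod 7 = 6

Sunday


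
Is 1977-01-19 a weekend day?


Anchor: Jan 1, 1977. With p = 1977 - 1 = 1976: (p + p//4 - p//100 + p//400) mod 7 = (1976 + 494 - 19 + 4) mod 7 = 2455 mod 7 = 5 -> Saturday (Mon=0 ... Sun=6)
Day of year: 19; offset = 18
Weekday index = (5 + 18) mod 7 = 2 -> Wednesday
Weekend days: Saturday, Sunday

No


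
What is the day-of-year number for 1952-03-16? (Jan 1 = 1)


Date: March 16, 1952
Days in months 1 through 2: 60
Plus 16 days in March

Day of year: 76


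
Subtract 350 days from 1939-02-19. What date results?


Start: 1939-02-19, subtract 350 days
Back 19 days from February 19 reaches January 31, 1939 -> 331 left
January 1939 has 31 days -> back to December 31, 1938 -> 300 left
December 1938 has 31 days -> back to November 30, 1938 -> 269 left
November 1938 has 30 days -> back to October 31, 1938 -> 239 left
October 1938 has 31 days -> back to September 30, 1938 -> 208 left
September 1938 has 30 days -> back to August 31, 1938 -> 178 left
August 1938 has 31 days -> back to July 31, 1938 -> 147 left
July 1938 has 31 days -> back to June 30, 1938 -> 116 left
June 1938 has 30 days -> back to May 31, 1938 -> 86 left
May 1938 has 31 days -> back to April 30, 1938 -> 55 left
April 1938 has 30 days -> back to March 31, 1938 -> 25 left
March 1938: 31 - 25 = 6 -> lands on March 6

Result: 1938-03-06


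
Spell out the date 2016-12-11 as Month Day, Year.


ISO 2016-12-11 parses as year=2016, month=12, day=11
Month 12 -> December

December 11, 2016


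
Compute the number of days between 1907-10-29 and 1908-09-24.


From 1907-10-29 to 1908-09-24
1907-10-29: days before October = 31 + 28 + 31 + 30 + 31 + 30 + 31 + 31 + 30 = 273 (1907 is not a leap year); day of year = 273 + 29 = 302
1908-09-24: days before September = 31 + 29 + 31 + 30 + 31 + 30 + 31 + 31 = 244 (1908 is a leap year); day of year = 244 + 24 = 268
Rest of 1907: 365 - 302 = 63
Total = 63 + 268 = 331

331 days


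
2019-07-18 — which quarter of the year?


Month: July (month 7)
Q1: Jan-Mar, Q2: Apr-Jun, Q3: Jul-Sep, Q4: Oct-Dec

Q3


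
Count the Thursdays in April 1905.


April 1905 has 30 days
Anchor: Jan 1, 1905. With p = 1905 - 1 = 1904: (p + p//4 - p//100 + p//400) mod 7 = (1904 + 476 - 19 + 4) mod 7 = 2365 mod 7 = 6 -> Sunday (Mon=0 ... Sun=6)
Days before April (Jan-Mar): 90; April 1 index = (6 + 90) mod 7 = 5 -> Saturday
First Thursday is April 6
Thursdays: 6, 13, 20, 27

4 Thursdays


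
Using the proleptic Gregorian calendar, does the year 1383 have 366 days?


Gregorian leap year rule: divisible by 4, but not by 100, unless also by 400.
1383 is not divisible by 4 -> not a leap year

No


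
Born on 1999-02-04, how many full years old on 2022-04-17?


Birth: 1999-02-04
Reference: 2022-04-17
Year difference: 2022 - 1999 = 23

23 years old


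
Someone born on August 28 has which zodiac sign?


Date: August 28
Conventional tropical zodiac dates: Virgo from August 23 onward; Libra starts September 23
August 28 falls within the Virgo range

Virgo


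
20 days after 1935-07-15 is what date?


Start: 1935-07-15, add 20 days
July 1935 has 31 days: 31 - 15 = 16 days to July 31 -> 4 left
August 1935: 4 <= 31 -> lands on August 4

Result: 1935-08-04


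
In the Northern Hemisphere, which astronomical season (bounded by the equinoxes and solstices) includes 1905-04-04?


Date: April 4
Astronomical Spring (approx.; exact equinox/solstice day varies by year): March 20 to June 20
April 4 falls within the Spring window

Spring


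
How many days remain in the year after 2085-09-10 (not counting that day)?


Day of year: 253 of 365
Remaining = 365 - 253

112 days


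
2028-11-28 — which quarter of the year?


Month: November (month 11)
Q1: Jan-Mar, Q2: Apr-Jun, Q3: Jul-Sep, Q4: Oct-Dec

Q4


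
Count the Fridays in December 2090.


December 2090 has 31 days
Anchor: Jan 1, 2090. With p = 2090 - 1 = 2089: (p + p//4 - p//100 + p//400) mod 7 = (2089 + 522 - 20 + 5) mod 7 = 2596 mod 7 = 6 -> Sunday (Mon=0 ... Sun=6)
Days before December (Jan-Nov): 334; December 1 index = (6 + 334) mod 7 = 4 -> Friday
First Friday is December 1
Fridays: 1, 8, 15, 22, 29

5 Fridays


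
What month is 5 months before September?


September is month 9
9 - 5 = 4

April


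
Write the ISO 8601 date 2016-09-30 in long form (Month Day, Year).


ISO 2016-09-30 parses as year=2016, month=09, day=30
Month 9 -> September

September 30, 2016


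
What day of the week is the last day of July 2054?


July 2054 has 31 days
Anchor: Jan 1, 2054. With p = 2054 - 1 = 2053: (p + p//4 - p//100 + p//400) mod 7 = (2053 + 513 - 20 + 5) mod 7 = 2551 mod 7 = 3 -> Thursday (Mon=0 ... Sun=6)
Days before July (Jan-Jun): 181; July 1 index = (3 + 181) mod 7 = 2 -> Wednesday
Last day offset: 31 - 1 = 30 days
Weekday index = (2 + 30) mod 7 = 4

Friday, July 31


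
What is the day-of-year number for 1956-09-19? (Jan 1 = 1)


Date: September 19, 1956
Days in months 1 through 8: 244
Plus 19 days in September

Day of year: 263


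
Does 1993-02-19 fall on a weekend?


Anchor: Jan 1, 1993. With p = 1993 - 1 = 1992: (p + p//4 - p//100 + p//400) mod 7 = (1992 + 498 - 19 + 4) mod 7 = 2475 mod 7 = 4 -> Friday (Mon=0 ... Sun=6)
Day of year: 50; offset = 49
Weekday index = (4 + 49) mod 7 = 4 -> Friday
Weekend days: Saturday, Sunday

No


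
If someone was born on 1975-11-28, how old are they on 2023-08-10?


Birth: 1975-11-28
Reference: 2023-08-10
Year difference: 2023 - 1975 = 48
Birthday not yet reached in 2023, subtract 1

47 years old


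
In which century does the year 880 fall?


Century = (year - 1) // 100 + 1
= (880 - 1) // 100 + 1
= 879 // 100 + 1
= 8 + 1

9th century


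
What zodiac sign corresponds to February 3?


Date: February 3
Conventional tropical zodiac dates: Aquarius from January 20 onward; Pisces starts February 19
February 3 falls within the Aquarius range

Aquarius


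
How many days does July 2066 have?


July 2066

31 days


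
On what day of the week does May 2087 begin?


Target: May 1, 2087
Anchor: Jan 1, 2087. With p = 2087 - 1 = 2086: (p + p//4 - p//100 + p//400) mod 7 = (2086 + 521 - 20 + 5) mod 7 = 2592 mod 7 = 2 -> Wednesday (Mon=0 ... Sun=6)
Days before May (Jan-Apr): 120 days
Weekday index = (2 + 120) mod 7 = 3

Thursday


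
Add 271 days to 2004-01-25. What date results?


Start: 2004-01-25, add 271 days
January 2004 has 31 days: 31 - 25 = 6 days to January 31 -> 265 left
February 2004 has 29 days -> 236 left
March 2004 has 31 days -> 205 left
April 2004 has 30 days -> 175 left
May 2004 has 31 days -> 144 left
June 2004 has 30 days -> 114 left
July 2004 has 31 days -> 83 left
August 2004 has 31 days -> 52 left
September 2004 has 30 days -> 22 left
October 2004: 22 <= 31 -> lands on October 22

Result: 2004-10-22


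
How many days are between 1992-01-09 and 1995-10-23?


From 1992-01-09 to 1995-10-23
1992-01-09: day of year = 9
1995-10-23: days before October = 31 + 28 + 31 + 30 + 31 + 30 + 31 + 31 + 30 = 273 (1995 is not a leap year); day of year = 273 + 23 = 296
Rest of 1992: 366 - 9 = 357
Full years 1993 (365), 1994 (365): 730
Total = 357 + 730 + 296 = 1383

1383 days


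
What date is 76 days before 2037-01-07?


Start: 2037-01-07, subtract 76 days
Back 7 days from January 7 reaches December 31, 2036 -> 69 left
December 2036 has 31 days -> back to November 30, 2036 -> 38 left
November 2036 has 30 days -> back to October 31, 2036 -> 8 left
October 2036: 31 - 8 = 23 -> lands on October 23

Result: 2036-10-23


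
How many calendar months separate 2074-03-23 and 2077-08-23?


From March 2074 to August 2077
3 years * 12 = 36 months, plus 5 months = 41

41 months


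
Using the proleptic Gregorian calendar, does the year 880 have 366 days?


Gregorian leap year rule: divisible by 4, but not by 100, unless also by 400.
880 is divisible by 4 but not 100 -> leap year

Yes


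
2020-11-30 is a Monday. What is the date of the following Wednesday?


Current: Monday
Target: Wednesday
Days ahead: 2

Next Wednesday: 2020-12-02


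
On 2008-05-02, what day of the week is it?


Date: May 2, 2008
Anchor: Jan 1, 2008. With p = 2008 - 1 = 2007: (p + p//4 - p//100 + p//400) mod 7 = (2007 + 501 - 20 + 5) mod 7 = 2493 mod 7 = 1 -> Tuesday (Mon=0 ... Sun=6)
Days before May (Jan-Apr): 121; offset = 121 + 2 - 1 = 122
Weekday index = (1 + 122) mod 7 = 4

Day of the week: Friday


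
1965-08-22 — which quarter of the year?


Month: August (month 8)
Q1: Jan-Mar, Q2: Apr-Jun, Q3: Jul-Sep, Q4: Oct-Dec

Q3


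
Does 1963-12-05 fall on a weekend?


Anchor: Jan 1, 1963. With p = 1963 - 1 = 1962: (p + p//4 - p//100 + p//400) mod 7 = (1962 + 490 - 19 + 4) mod 7 = 2437 mod 7 = 1 -> Tuesday (Mon=0 ... Sun=6)
Day of year: 339; offset = 338
Weekday index = (1 + 338) mod 7 = 3 -> Thursday
Weekend days: Saturday, Sunday

No


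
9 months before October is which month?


October is month 10
10 - 9 = 1

January


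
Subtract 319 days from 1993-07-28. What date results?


Start: 1993-07-28, subtract 319 days
Back 28 days from July 28 reaches June 30, 1993 -> 291 left
June 1993 has 30 days -> back to May 31, 1993 -> 261 left
May 1993 has 31 days -> back to April 30, 1993 -> 230 left
April 1993 has 30 days -> back to March 31, 1993 -> 200 left
March 1993 has 31 days -> back to February 28, 1993 -> 169 left
February 1993 has 28 days -> back to January 31, 1993 -> 141 left
January 1993 has 31 days -> back to December 31, 1992 -> 110 left
December 1992 has 31 days -> back to November 30, 1992 -> 79 left
November 1992 has 30 days -> back to October 31, 1992 -> 49 left
October 1992 has 31 days -> back to September 30, 1992 -> 18 left
September 1992: 30 - 18 = 12 -> lands on September 12

Result: 1992-09-12


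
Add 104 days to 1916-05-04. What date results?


Start: 1916-05-04, add 104 days
May 1916 has 31 days: 31 - 4 = 27 days to May 31 -> 77 left
June 1916 has 30 days -> 47 left
July 1916 has 31 days -> 16 left
August 1916: 16 <= 31 -> lands on August 16

Result: 1916-08-16


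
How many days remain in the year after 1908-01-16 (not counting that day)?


Day of year: 16 of 366
Remaining = 366 - 16

350 days


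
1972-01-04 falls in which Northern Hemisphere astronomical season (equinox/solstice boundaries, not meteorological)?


Date: January 4
Astronomical Winter (approx.; exact equinox/solstice day varies by year): December 21 to March 19
January 4 falls within the Winter window

Winter


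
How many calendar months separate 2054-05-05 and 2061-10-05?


From May 2054 to October 2061
7 years * 12 = 84 months, plus 5 months = 89

89 months


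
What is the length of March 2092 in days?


March 2092

31 days


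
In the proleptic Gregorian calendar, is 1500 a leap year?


Gregorian leap year rule: divisible by 4, but not by 100, unless also by 400.
1500 is divisible by 100 but not 400 -> not a leap year

No


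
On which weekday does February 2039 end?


February 2039 has 28 days
Anchor: Jan 1, 2039. With p = 2039 - 1 = 2038: (p + p//4 - p//100 + p//400) mod 7 = (2038 + 509 - 20 + 5) mod 7 = 2532 mod 7 = 5 -> Saturday (Mon=0 ... Sun=6)
Days before February (Jan): 31; February 1 index = (5 + 31) mod 7 = 1 -> Tuesday
Last day offset: 28 - 1 = 27 days
Weekday index = (1 + 27) mod 7 = 0

Monday, February 28


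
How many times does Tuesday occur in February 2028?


February 2028 has 29 days
Anchor: Jan 1, 2028. With p = 2028 - 1 = 2027: (p + p//4 - p//100 + p//400) mod 7 = (2027 + 506 - 20 + 5) mod 7 = 2518 mod 7 = 5 -> Saturday (Mon=0 ... Sun=6)
Days before February (Jan): 31; February 1 index = (5 + 31) mod 7 = 1 -> Tuesday
First Tuesday is February 1
Tuesdays: 1, 8, 15, 22, 29

5 Tuesdays


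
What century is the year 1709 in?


Century = (year - 1) // 100 + 1
= (1709 - 1) // 100 + 1
= 1708 // 100 + 1
= 17 + 1

18th century


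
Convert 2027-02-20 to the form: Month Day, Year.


ISO 2027-02-20 parses as year=2027, month=02, day=20
Month 2 -> February

February 20, 2027


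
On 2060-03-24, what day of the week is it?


Date: March 24, 2060
Anchor: Jan 1, 2060. With p = 2060 - 1 = 2059: (p + p//4 - p//100 + p//400) mod 7 = (2059 + 514 - 20 + 5) mod 7 = 2558 mod 7 = 3 -> Thursday (Mon=0 ... Sun=6)
Days before March (Jan-Feb): 60; offset = 60 + 24 - 1 = 83
Weekday index = (3 + 83) mod 7 = 2

Day of the week: Wednesday


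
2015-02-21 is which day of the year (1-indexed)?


Date: February 21, 2015
Days in months 1 through 1: 31
Plus 21 days in February

Day of year: 52


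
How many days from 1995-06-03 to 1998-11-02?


From 1995-06-03 to 1998-11-02
1995-06-03: days before June = 31 + 28 + 31 + 30 + 31 = 151 (1995 is not a leap year); day of year = 151 + 3 = 154
1998-11-02: days before November = 31 + 28 + 31 + 30 + 31 + 30 + 31 + 31 + 30 + 31 = 304 (1998 is not a leap year); day of year = 304 + 2 = 306
Rest of 1995: 365 - 154 = 211
Full years 1996 (366), 1997 (365): 731
Total = 211 + 731 + 306 = 1248

1248 days


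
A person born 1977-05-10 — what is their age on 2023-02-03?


Birth: 1977-05-10
Reference: 2023-02-03
Year difference: 2023 - 1977 = 46
Birthday not yet reached in 2023, subtract 1

45 years old


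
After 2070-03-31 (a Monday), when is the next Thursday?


Current: Monday
Target: Thursday
Days ahead: 3

Next Thursday: 2070-04-03


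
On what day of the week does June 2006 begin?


Target: June 1, 2006
Anchor: Jan 1, 2006. With p = 2006 - 1 = 2005: (p + p//4 - p//100 + p//400) mod 7 = (2005 + 501 - 20 + 5) mod 7 = 2491 mod 7 = 6 -> Sunday (Mon=0 ... Sun=6)
Days before June (Jan-May): 151 days
Weekday index = (6 + 151) mod 7 = 3

Thursday


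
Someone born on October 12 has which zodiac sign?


Date: October 12
Conventional tropical zodiac dates: Libra from September 23 onward; Scorpio starts October 23
October 12 falls within the Libra range

Libra


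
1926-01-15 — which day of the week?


Date: January 15, 1926
Anchor: Jan 1, 1926. With p = 1926 - 1 = 1925: (p + p//4 - p//100 + p//400) mod 7 = (1925 + 481 - 19 + 4) mod 7 = 2391 mod 7 = 4 -> Friday (Mon=0 ... Sun=6)
Days into year = 15 - 1 = 14
Weekday index = (4 + 14) mod 7 = 4

Day of the week: Friday


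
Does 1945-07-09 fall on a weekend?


Anchor: Jan 1, 1945. With p = 1945 - 1 = 1944: (p + p//4 - p//100 + p//400) mod 7 = (1944 + 486 - 19 + 4) mod 7 = 2415 mod 7 = 0 -> Monday (Mon=0 ... Sun=6)
Day of year: 190; offset = 189
Weekday index = (0 + 189) mod 7 = 0 -> Monday
Weekend days: Saturday, Sunday

No


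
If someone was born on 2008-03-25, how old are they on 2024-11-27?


Birth: 2008-03-25
Reference: 2024-11-27
Year difference: 2024 - 2008 = 16

16 years old


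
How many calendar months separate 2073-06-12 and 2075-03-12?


From June 2073 to March 2075
2 years * 12 = 24 months, minus 3 months = 21

21 months


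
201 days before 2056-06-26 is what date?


Start: 2056-06-26, subtract 201 days
Back 26 days from June 26 reaches May 31, 2056 -> 175 left
May 2056 has 31 days -> back to April 30, 2056 -> 144 left
April 2056 has 30 days -> back to March 31, 2056 -> 114 left
March 2056 has 31 days -> back to February 29, 2056 -> 83 left
February 2056 has 29 days -> back to January 31, 2056 -> 54 left
January 2056 has 31 days -> back to December 31, 2055 -> 23 left
December 2055: 31 - 23 = 8 -> lands on December 8

Result: 2055-12-08


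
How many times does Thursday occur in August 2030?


August 2030 has 31 days
Anchor: Jan 1, 2030. With p = 2030 - 1 = 2029: (p + p//4 - p//100 + p//400) mod 7 = (2029 + 507 - 20 + 5) mod 7 = 2521 mod 7 = 1 -> Tuesday (Mon=0 ... Sun=6)
Days before August (Jan-Jul): 212; August 1 index = (1 + 212) mod 7 = 3 -> Thursday
First Thursday is August 1
Thursdays: 1, 8, 15, 22, 29

5 Thursdays


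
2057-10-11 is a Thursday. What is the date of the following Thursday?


Current: Thursday
Target: Thursday
Days ahead: 7

Next Thursday: 2057-10-18


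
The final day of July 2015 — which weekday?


July 2015 has 31 days
Anchor: Jan 1, 2015. With p = 2015 - 1 = 2014: (p + p//4 - p//100 + p//400) mod 7 = (2014 + 503 - 20 + 5) mod 7 = 2502 mod 7 = 3 -> Thursday (Mon=0 ... Sun=6)
Days before July (Jan-Jun): 181; July 1 index = (3 + 181) mod 7 = 2 -> Wednesday
Last day offset: 31 - 1 = 30 days
Weekday index = (2 + 30) mod 7 = 4

Friday, July 31


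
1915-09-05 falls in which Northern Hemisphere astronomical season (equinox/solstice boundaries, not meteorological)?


Date: September 5
Astronomical Summer (approx.; exact equinox/solstice day varies by year): June 21 to September 21
September 5 falls within the Summer window

Summer


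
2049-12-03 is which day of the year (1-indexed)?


Date: December 3, 2049
Days in months 1 through 11: 334
Plus 3 days in December

Day of year: 337


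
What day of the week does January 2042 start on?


Target: January 1, 2042
Anchor: Jan 1, 2042. With p = 2042 - 1 = 2041: (p + p//4 - p//100 + p//400) mod 7 = (2041 + 510 - 20 + 5) mod 7 = 2536 mod 7 = 2 -> Wednesday (Mon=0 ... Sun=6)
Offset from anchor: 0 days
Weekday index = (2 + 0) mod 7 = 2

Wednesday


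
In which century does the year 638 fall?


Century = (year - 1) // 100 + 1
= (638 - 1) // 100 + 1
= 637 // 100 + 1
= 6 + 1

7th century


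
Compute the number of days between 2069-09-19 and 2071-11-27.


From 2069-09-19 to 2071-11-27
2069-09-19: days before September = 31 + 28 + 31 + 30 + 31 + 30 + 31 + 31 = 243 (2069 is not a leap year); day of year = 243 + 19 = 262
2071-11-27: days before November = 31 + 28 + 31 + 30 + 31 + 30 + 31 + 31 + 30 + 31 = 304 (2071 is not a leap year); day of year = 304 + 27 = 331
Rest of 2069: 365 - 262 = 103
Full years 2070 (365): 365
Total = 103 + 365 + 331 = 799

799 days


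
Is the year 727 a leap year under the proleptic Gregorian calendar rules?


Gregorian leap year rule: divisible by 4, but not by 100, unless also by 400.
727 is not divisible by 4 -> not a leap year

No


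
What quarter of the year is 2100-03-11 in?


Month: March (month 3)
Q1: Jan-Mar, Q2: Apr-Jun, Q3: Jul-Sep, Q4: Oct-Dec

Q1


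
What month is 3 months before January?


January is month 1
1 - 3 = -2; wrap: -2 + 12 = 10

October


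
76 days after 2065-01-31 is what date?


Start: 2065-01-31, add 76 days
January 31 is the last day of January 2065 -> 76 left
February 2065 has 28 days -> 48 left
March 2065 has 31 days -> 17 left
April 2065: 17 <= 30 -> lands on April 17

Result: 2065-04-17


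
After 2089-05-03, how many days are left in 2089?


Day of year: 123 of 365
Remaining = 365 - 123

242 days


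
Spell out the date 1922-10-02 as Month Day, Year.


ISO 1922-10-02 parses as year=1922, month=10, day=02
Month 10 -> October

October 2, 1922


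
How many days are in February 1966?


February 1966 (leap year: no)

28 days


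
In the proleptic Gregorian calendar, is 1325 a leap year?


Gregorian leap year rule: divisible by 4, but not by 100, unless also by 400.
1325 is not divisible by 4 -> not a leap year

No


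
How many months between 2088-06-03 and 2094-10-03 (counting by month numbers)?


From June 2088 to October 2094
6 years * 12 = 72 months, plus 4 months = 76

76 months


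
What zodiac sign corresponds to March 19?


Date: March 19
Conventional tropical zodiac dates: Pisces from February 19 onward; Aries starts March 21
March 19 falls within the Pisces range

Pisces


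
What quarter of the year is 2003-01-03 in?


Month: January (month 1)
Q1: Jan-Mar, Q2: Apr-Jun, Q3: Jul-Sep, Q4: Oct-Dec

Q1


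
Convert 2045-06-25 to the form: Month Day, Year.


ISO 2045-06-25 parses as year=2045, month=06, day=25
Month 6 -> June

June 25, 2045


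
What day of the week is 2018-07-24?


Date: July 24, 2018
Anchor: Jan 1, 2018. With p = 2018 - 1 = 2017: (p + p//4 - p//100 + p//400) mod 7 = (2017 + 504 - 20 + 5) mod 7 = 2506 mod 7 = 0 -> Monday (Mon=0 ... Sun=6)
Days before July (Jan-Jun): 181; offset = 181 + 24 - 1 = 204
Weekday index = (0 + 204) mod 7 = 1

Day of the week: Tuesday


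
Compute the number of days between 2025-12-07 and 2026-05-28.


From 2025-12-07 to 2026-05-28
2025-12-07: days before December = 31 + 28 + 31 + 30 + 31 + 30 + 31 + 31 + 30 + 31 + 30 = 334 (2025 is not a leap year); day of year = 334 + 7 = 341
2026-05-28: days before May = 31 + 28 + 31 + 30 = 120 (2026 is not a leap year); day of year = 120 + 28 = 148
Rest of 2025: 365 - 341 = 24
Total = 24 + 148 = 172

172 days


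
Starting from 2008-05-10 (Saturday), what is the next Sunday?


Current: Saturday
Target: Sunday
Days ahead: 1

Next Sunday: 2008-05-11


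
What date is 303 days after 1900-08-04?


Start: 1900-08-04, add 303 days
August 1900 has 31 days: 31 - 4 = 27 days to August 31 -> 276 left
September 1900 has 30 days -> 246 left
October 1900 has 31 days -> 215 left
November 1900 has 30 days -> 185 left
December 1900 has 31 days -> 154 left
January 1901 has 31 days -> 123 left
February 1901 has 28 days -> 95 left
March 1901 has 31 days -> 64 left
April 1901 has 30 days -> 34 left
May 1901 has 31 days -> 3 left
June 1901: 3 <= 30 -> lands on June 3

Result: 1901-06-03


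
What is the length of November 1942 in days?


November 1942

30 days


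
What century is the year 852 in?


Century = (year - 1) // 100 + 1
= (852 - 1) // 100 + 1
= 851 // 100 + 1
= 8 + 1

9th century


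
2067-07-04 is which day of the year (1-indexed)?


Date: July 4, 2067
Days in months 1 through 6: 181
Plus 4 days in July

Day of year: 185


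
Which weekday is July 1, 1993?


Target: July 1, 1993
Anchor: Jan 1, 1993. With p = 1993 - 1 = 1992: (p + p//4 - p//100 + p//400) mod 7 = (1992 + 498 - 19 + 4) mod 7 = 2475 mod 7 = 4 -> Friday (Mon=0 ... Sun=6)
Days before July (Jan-Jun): 181 days
Weekday index = (4 + 181) mod 7 = 3

Thursday


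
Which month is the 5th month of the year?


Month 5 of 12

May


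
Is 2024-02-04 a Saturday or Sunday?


Anchor: Jan 1, 2024. With p = 2024 - 1 = 2023: (p + p//4 - p//100 + p//400) mod 7 = (2023 + 505 - 20 + 5) mod 7 = 2513 mod 7 = 0 -> Monday (Mon=0 ... Sun=6)
Day of year: 35; offset = 34
Weekday index = (0 + 34) mod 7 = 6 -> Sunday
Weekend days: Saturday, Sunday

Yes


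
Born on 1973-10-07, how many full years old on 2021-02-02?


Birth: 1973-10-07
Reference: 2021-02-02
Year difference: 2021 - 1973 = 48
Birthday not yet reached in 2021, subtract 1

47 years old


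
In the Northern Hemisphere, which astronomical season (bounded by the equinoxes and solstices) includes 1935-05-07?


Date: May 7
Astronomical Spring (approx.; exact equinox/solstice day varies by year): March 20 to June 20
May 7 falls within the Spring window

Spring


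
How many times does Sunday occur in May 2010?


May 2010 has 31 days
Anchor: Jan 1, 2010. With p = 2010 - 1 = 2009: (p + p//4 - p//100 + p//400) mod 7 = (2009 + 502 - 20 + 5) mod 7 = 2496 mod 7 = 4 -> Friday (Mon=0 ... Sun=6)
Days before May (Jan-Apr): 120; May 1 index = (4 + 120) mod 7 = 5 -> Saturday
First Sunday is May 2
Sundays: 2, 9, 16, 23, 30

5 Sundays


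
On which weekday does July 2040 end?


July 2040 has 31 days
Anchor: Jan 1, 2040. With p = 2040 - 1 = 2039: (p + p//4 - p//100 + p//400) mod 7 = (2039 + 509 - 20 + 5) mod 7 = 2533 mod 7 = 6 -> Sunday (Mon=0 ... Sun=6)
Days before July (Jan-Jun): 182; July 1 index = (6 + 182) mod 7 = 6 -> Sunday
Last day offset: 31 - 1 = 30 days
Weekday index = (6 + 30) mod 7 = 1

Tuesday, July 31


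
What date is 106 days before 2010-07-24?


Start: 2010-07-24, subtract 106 days
Back 24 days from July 24 reaches June 30, 2010 -> 82 left
June 2010 has 30 days -> back to May 31, 2010 -> 52 left
May 2010 has 31 days -> back to April 30, 2010 -> 21 left
April 2010: 30 - 21 = 9 -> lands on April 9

Result: 2010-04-09


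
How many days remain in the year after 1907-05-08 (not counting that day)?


Day of year: 128 of 365
Remaining = 365 - 128

237 days


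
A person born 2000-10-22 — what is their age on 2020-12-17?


Birth: 2000-10-22
Reference: 2020-12-17
Year difference: 2020 - 2000 = 20

20 years old


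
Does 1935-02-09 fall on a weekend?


Anchor: Jan 1, 1935. With p = 1935 - 1 = 1934: (p + p//4 - p//100 + p//400) mod 7 = (1934 + 483 - 19 + 4) mod 7 = 2402 mod 7 = 1 -> Tuesday (Mon=0 ... Sun=6)
Day of year: 40; offset = 39
Weekday index = (1 + 39) mod 7 = 5 -> Saturday
Weekend days: Saturday, Sunday

Yes


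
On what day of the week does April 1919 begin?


Target: April 1, 1919
Anchor: Jan 1, 1919. With p = 1919 - 1 = 1918: (p + p//4 - p//100 + p//400) mod 7 = (1918 + 479 - 19 + 4) mod 7 = 2382 mod 7 = 2 -> Wednesday (Mon=0 ... Sun=6)
Days before April (Jan-Mar): 90 days
Weekday index = (2 + 90) mod 7 = 1

Tuesday


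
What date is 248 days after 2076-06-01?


Start: 2076-06-01, add 248 days
June 2076 has 30 days: 30 - 1 = 29 days to June 30 -> 219 left
July 2076 has 31 days -> 188 left
August 2076 has 31 days -> 157 left
September 2076 has 30 days -> 127 left
October 2076 has 31 days -> 96 left
November 2076 has 30 days -> 66 left
December 2076 has 31 days -> 35 left
January 2077 has 31 days -> 4 left
February 2077: 4 <= 28 -> lands on February 4

Result: 2077-02-04


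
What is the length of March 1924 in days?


March 1924

31 days


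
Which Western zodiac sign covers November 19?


Date: November 19
Conventional tropical zodiac dates: Scorpio from October 23 onward; Sagittarius starts November 22
November 19 falls within the Scorpio range

Scorpio


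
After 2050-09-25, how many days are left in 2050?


Day of year: 268 of 365
Remaining = 365 - 268

97 days


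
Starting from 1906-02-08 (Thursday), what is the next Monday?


Current: Thursday
Target: Monday
Days ahead: 4

Next Monday: 1906-02-12


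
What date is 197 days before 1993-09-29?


Start: 1993-09-29, subtract 197 days
Back 29 days from September 29 reaches August 31, 1993 -> 168 left
August 1993 has 31 days -> back to July 31, 1993 -> 137 left
July 1993 has 31 days -> back to June 30, 1993 -> 106 left
June 1993 has 30 days -> back to May 31, 1993 -> 76 left
May 1993 has 31 days -> back to April 30, 1993 -> 45 left
April 1993 has 30 days -> back to March 31, 1993 -> 15 left
March 1993: 31 - 15 = 16 -> lands on March 16

Result: 1993-03-16


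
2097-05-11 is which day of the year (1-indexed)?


Date: May 11, 2097
Days in months 1 through 4: 120
Plus 11 days in May

Day of year: 131


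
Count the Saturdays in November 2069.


November 2069 has 30 days
Anchor: Jan 1, 2069. With p = 2069 - 1 = 2068: (p + p//4 - p//100 + p//400) mod 7 = (2068 + 517 - 20 + 5) mod 7 = 2570 mod 7 = 1 -> Tuesday (Mon=0 ... Sun=6)
Days before November (Jan-Oct): 304; November 1 index = (1 + 304) mod 7 = 4 -> Friday
First Saturday is November 2
Saturdays: 2, 9, 16, 23, 30

5 Saturdays


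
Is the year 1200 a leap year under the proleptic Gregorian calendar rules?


Gregorian leap year rule: divisible by 4, but not by 100, unless also by 400.
1200 is divisible by 400 -> leap year

Yes


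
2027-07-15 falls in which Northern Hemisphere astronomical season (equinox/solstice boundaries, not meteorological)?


Date: July 15
Astronomical Summer (approx.; exact equinox/solstice day varies by year): June 21 to September 21
July 15 falls within the Summer window

Summer


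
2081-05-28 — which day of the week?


Date: May 28, 2081
Anchor: Jan 1, 2081. With p = 2081 - 1 = 2080: (p + p//4 - p//100 + p//400) mod 7 = (2080 + 520 - 20 + 5) mod 7 = 2585 mod 7 = 2 -> Wednesday (Mon=0 ... Sun=6)
Days before May (Jan-Apr): 120; offset = 120 + 28 - 1 = 147
Weekday index = (2 + 147) mod 7 = 2

Day of the week: Wednesday


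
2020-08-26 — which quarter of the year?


Month: August (month 8)
Q1: Jan-Mar, Q2: Apr-Jun, Q3: Jul-Sep, Q4: Oct-Dec

Q3


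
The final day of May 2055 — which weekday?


May 2055 has 31 days
Anchor: Jan 1, 2055. With p = 2055 - 1 = 2054: (p + p//4 - p//100 + p//400) mod 7 = (2054 + 513 - 20 + 5) mod 7 = 2552 mod 7 = 4 -> Friday (Mon=0 ... Sun=6)
Days before May (Jan-Apr): 120; May 1 index = (4 + 120) mod 7 = 5 -> Saturday
Last day offset: 31 - 1 = 30 days
Weekday index = (5 + 30) mod 7 = 0

Monday, May 31


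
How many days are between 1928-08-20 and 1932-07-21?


From 1928-08-20 to 1932-07-21
1928-08-20: days before August = 31 + 29 + 31 + 30 + 31 + 30 + 31 = 213 (1928 is a leap year); day of year = 213 + 20 = 233
1932-07-21: days before July = 31 + 29 + 31 + 30 + 31 + 30 = 182 (1932 is a leap year); day of year = 182 + 21 = 203
Rest of 1928: 366 - 233 = 133
Full years 1929 (365), 1930 (365), 1931 (365): 1095
Total = 133 + 1095 + 203 = 1431

1431 days


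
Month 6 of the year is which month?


Month 6 of 12

June


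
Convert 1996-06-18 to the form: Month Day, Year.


ISO 1996-06-18 parses as year=1996, month=06, day=18
Month 6 -> June

June 18, 1996


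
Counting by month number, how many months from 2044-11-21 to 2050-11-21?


From November 2044 to November 2050
6 years * 12 = 72 months = 72

72 months


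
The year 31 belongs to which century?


Century = (year - 1) // 100 + 1
= (31 - 1) // 100 + 1
= 30 // 100 + 1
= 0 + 1

1st century


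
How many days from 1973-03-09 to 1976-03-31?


From 1973-03-09 to 1976-03-31
1973-03-09: days before March = 31 + 28 = 59 (1973 is not a leap year); day of year = 59 + 9 = 68
1976-03-31: days before March = 31 + 29 = 60 (1976 is a leap year); day of year = 60 + 31 = 91
Rest of 1973: 365 - 68 = 297
Full years 1974 (365), 1975 (365): 730
Total = 297 + 730 + 91 = 1118

1118 days


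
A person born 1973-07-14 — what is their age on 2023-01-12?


Birth: 1973-07-14
Reference: 2023-01-12
Year difference: 2023 - 1973 = 50
Birthday not yet reached in 2023, subtract 1

49 years old


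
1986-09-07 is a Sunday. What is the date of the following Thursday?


Current: Sunday
Target: Thursday
Days ahead: 4

Next Thursday: 1986-09-11


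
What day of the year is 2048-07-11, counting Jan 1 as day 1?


Date: July 11, 2048
Days in months 1 through 6: 182
Plus 11 days in July

Day of year: 193


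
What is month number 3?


Month 3 of 12

March


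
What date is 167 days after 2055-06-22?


Start: 2055-06-22, add 167 days
June 2055 has 30 days: 30 - 22 = 8 days to June 30 -> 159 left
July 2055 has 31 days -> 128 left
August 2055 has 31 days -> 97 left
September 2055 has 30 days -> 67 left
October 2055 has 31 days -> 36 left
November 2055 has 30 days -> 6 left
December 2055: 6 <= 31 -> lands on December 6

Result: 2055-12-06


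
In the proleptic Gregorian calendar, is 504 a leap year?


Gregorian leap year rule: divisible by 4, but not by 100, unless also by 400.
504 is divisible by 4 but not 100 -> leap year

Yes


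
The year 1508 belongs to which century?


Century = (year - 1) // 100 + 1
= (1508 - 1) // 100 + 1
= 1507 // 100 + 1
= 15 + 1

16th century


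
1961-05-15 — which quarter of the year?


Month: May (month 5)
Q1: Jan-Mar, Q2: Apr-Jun, Q3: Jul-Sep, Q4: Oct-Dec

Q2


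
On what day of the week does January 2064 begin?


Target: January 1, 2064
Anchor: Jan 1, 2064. With p = 2064 - 1 = 2063: (p + p//4 - p//100 + p//400) mod 7 = (2063 + 515 - 20 + 5) mod 7 = 2563 mod 7 = 1 -> Tuesday (Mon=0 ... Sun=6)
Offset from anchor: 0 days
Weekday index = (1 + 0) mod 7 = 1

Tuesday


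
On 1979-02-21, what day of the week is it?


Date: February 21, 1979
Anchor: Jan 1, 1979. With p = 1979 - 1 = 1978: (p + p//4 - p//100 + p//400) mod 7 = (1978 + 494 - 19 + 4) mod 7 = 2457 mod 7 = 0 -> Monday (Mon=0 ... Sun=6)
Days before February (Jan): 31; offset = 31 + 21 - 1 = 51
Weekday index = (0 + 51) mod 7 = 2

Day of the week: Wednesday
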